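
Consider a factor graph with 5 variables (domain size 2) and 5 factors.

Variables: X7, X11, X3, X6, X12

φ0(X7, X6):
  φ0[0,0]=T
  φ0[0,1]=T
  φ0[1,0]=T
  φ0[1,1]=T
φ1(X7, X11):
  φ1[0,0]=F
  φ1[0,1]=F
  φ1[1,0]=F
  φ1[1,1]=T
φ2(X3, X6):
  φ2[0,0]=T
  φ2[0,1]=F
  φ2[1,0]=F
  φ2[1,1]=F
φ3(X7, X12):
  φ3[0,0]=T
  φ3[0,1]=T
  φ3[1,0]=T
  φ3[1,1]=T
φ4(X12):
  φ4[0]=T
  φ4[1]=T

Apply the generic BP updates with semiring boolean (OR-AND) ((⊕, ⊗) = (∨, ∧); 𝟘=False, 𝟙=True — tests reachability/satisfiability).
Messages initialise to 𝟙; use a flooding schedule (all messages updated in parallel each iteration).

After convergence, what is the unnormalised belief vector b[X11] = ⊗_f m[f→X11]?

init: all messages = 𝟙 over 2 values
r1 m[φ0→X7] = [T, T]
r1 m[φ0→X6] = [T, T]
r1 m[φ1→X7] = [F, T]
r1 m[φ1→X11] = [F, T]
r1 m[φ2→X3] = [T, F]
r1 m[φ2→X6] = [T, F]
r1 m[φ3→X7] = [T, T]
r1 m[φ3→X12] = [T, T]
r1 m[φ4→X12] = [T, T]
r1 m[X7→φ0] = [T, T]
r1 m[X7→φ1] = [T, T]
r1 m[X7→φ3] = [T, T]
r1 m[X11→φ1] = [T, T]
r1 m[X3→φ2] = [T, T]
r1 m[X6→φ0] = [T, T]
r1 m[X6→φ2] = [T, T]
r1 m[X12→φ3] = [T, T]
r1 m[X12→φ4] = [T, T]
r2 m[φ0→X7] = [T, T]
r2 m[φ0→X6] = [T, T]
r2 m[φ1→X7] = [F, T]
r2 m[φ1→X11] = [F, T]
r2 m[φ2→X3] = [T, F]
r2 m[φ2→X6] = [T, F]
r2 m[φ3→X7] = [T, T]
r2 m[φ3→X12] = [T, T]
r2 m[φ4→X12] = [T, T]
r2 m[X7→φ0] = [F, T]
r2 m[X7→φ1] = [T, T]
r2 m[X7→φ3] = [F, T]
r2 m[X11→φ1] = [T, T]
r2 m[X3→φ2] = [T, T]
r2 m[X6→φ0] = [T, F]
r2 m[X6→φ2] = [T, T]
r2 m[X12→φ3] = [T, T]
r2 m[X12→φ4] = [T, T]
r3 m[φ0→X7] = [T, T]
r3 m[φ0→X6] = [T, T]
r3 m[φ1→X7] = [F, T]
r3 m[φ1→X11] = [F, T]
r3 m[φ2→X3] = [T, F]
r3 m[φ2→X6] = [T, F]
r3 m[φ3→X7] = [T, T]
r3 m[φ3→X12] = [T, T]
r3 m[φ4→X12] = [T, T]
r3 m[X7→φ0] = [F, T]
r3 m[X7→φ1] = [T, T]
r3 m[X7→φ3] = [F, T]
r3 m[X11→φ1] = [T, T]
r3 m[X3→φ2] = [T, T]
r3 m[X6→φ0] = [T, F]
r3 m[X6→φ2] = [T, T]
r3 m[X12→φ3] = [T, T]
r3 m[X12→φ4] = [T, T]
fixed point reached at round 3
b[X11] = ⊗ incoming = [F, T]

b[X11] = [F, T]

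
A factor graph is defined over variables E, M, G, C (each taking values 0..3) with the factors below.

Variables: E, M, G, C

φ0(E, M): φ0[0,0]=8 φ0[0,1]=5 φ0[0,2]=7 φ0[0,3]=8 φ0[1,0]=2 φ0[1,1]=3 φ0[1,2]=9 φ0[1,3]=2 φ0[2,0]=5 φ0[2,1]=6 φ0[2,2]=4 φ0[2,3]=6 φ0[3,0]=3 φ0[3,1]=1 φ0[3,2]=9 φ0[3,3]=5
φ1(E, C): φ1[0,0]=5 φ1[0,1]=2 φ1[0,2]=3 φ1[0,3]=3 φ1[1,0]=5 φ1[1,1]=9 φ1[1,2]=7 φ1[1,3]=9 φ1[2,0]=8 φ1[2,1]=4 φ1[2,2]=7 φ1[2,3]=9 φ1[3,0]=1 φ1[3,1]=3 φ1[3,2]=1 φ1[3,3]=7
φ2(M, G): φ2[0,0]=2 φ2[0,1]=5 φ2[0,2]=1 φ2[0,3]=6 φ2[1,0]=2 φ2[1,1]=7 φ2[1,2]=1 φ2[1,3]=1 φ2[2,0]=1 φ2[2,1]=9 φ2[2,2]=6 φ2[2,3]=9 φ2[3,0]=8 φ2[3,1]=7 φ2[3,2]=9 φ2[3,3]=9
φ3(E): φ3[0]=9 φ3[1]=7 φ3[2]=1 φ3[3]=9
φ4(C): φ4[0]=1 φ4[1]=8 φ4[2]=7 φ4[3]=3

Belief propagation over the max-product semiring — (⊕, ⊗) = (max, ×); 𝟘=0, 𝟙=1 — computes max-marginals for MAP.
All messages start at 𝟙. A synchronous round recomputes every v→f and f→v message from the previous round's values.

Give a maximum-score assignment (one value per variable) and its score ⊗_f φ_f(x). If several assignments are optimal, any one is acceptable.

init: all messages = 𝟙 over 4 values
r1 m[φ0→E] = [8, 9, 6, 9]
r1 m[φ0→M] = [8, 6, 9, 8]
r1 m[φ1→E] = [5, 9, 9, 7]
r1 m[φ1→C] = [8, 9, 7, 9]
r1 m[φ2→M] = [6, 7, 9, 9]
r1 m[φ2→G] = [8, 9, 9, 9]
r1 m[φ3→E] = [9, 7, 1, 9]
r1 m[φ4→C] = [1, 8, 7, 3]
r1 m[E→φ0] = [1, 1, 1, 1]
r1 m[E→φ1] = [1, 1, 1, 1]
r1 m[E→φ3] = [1, 1, 1, 1]
r1 m[M→φ0] = [1, 1, 1, 1]
r1 m[M→φ2] = [1, 1, 1, 1]
r1 m[G→φ2] = [1, 1, 1, 1]
r1 m[C→φ1] = [1, 1, 1, 1]
r1 m[C→φ4] = [1, 1, 1, 1]
r2 m[φ0→E] = [8, 9, 6, 9]
r2 m[φ0→M] = [8, 6, 9, 8]
r2 m[φ1→E] = [5, 9, 9, 7]
r2 m[φ1→C] = [8, 9, 7, 9]
r2 m[φ2→M] = [6, 7, 9, 9]
r2 m[φ2→G] = [8, 9, 9, 9]
r2 m[φ3→E] = [9, 7, 1, 9]
r2 m[φ4→C] = [1, 8, 7, 3]
r2 m[E→φ0] = [45, 63, 9, 63]
r2 m[E→φ1] = [72, 63, 6, 81]
r2 m[E→φ3] = [40, 81, 54, 63]
r2 m[M→φ0] = [6, 7, 9, 9]
r2 m[M→φ2] = [8, 6, 9, 8]
r2 m[G→φ2] = [1, 1, 1, 1]
r2 m[C→φ1] = [1, 8, 7, 3]
r2 m[C→φ4] = [8, 9, 7, 9]
r3 m[φ0→E] = [72, 81, 54, 81]
r3 m[φ0→M] = [360, 225, 567, 360]
r3 m[φ1→E] = [21, 72, 49, 24]
r3 m[φ1→C] = [360, 567, 441, 567]
r3 m[φ2→M] = [6, 7, 9, 9]
r3 m[φ2→G] = [64, 81, 72, 81]
r3 m[φ3→E] = [9, 7, 1, 9]
r3 m[φ4→C] = [1, 8, 7, 3]
r3 m[E→φ0] = [45, 63, 9, 63]
r3 m[E→φ1] = [72, 63, 6, 81]
r3 m[E→φ3] = [40, 81, 54, 63]
r3 m[M→φ0] = [6, 7, 9, 9]
r3 m[M→φ2] = [8, 6, 9, 8]
r3 m[G→φ2] = [1, 1, 1, 1]
r3 m[C→φ1] = [1, 8, 7, 3]
r3 m[C→φ4] = [8, 9, 7, 9]
r4 m[φ0→E] = [72, 81, 54, 81]
r4 m[φ0→M] = [360, 225, 567, 360]
r4 m[φ1→E] = [21, 72, 49, 24]
r4 m[φ1→C] = [360, 567, 441, 567]
r4 m[φ2→M] = [6, 7, 9, 9]
r4 m[φ2→G] = [64, 81, 72, 81]
r4 m[φ3→E] = [9, 7, 1, 9]
r4 m[φ4→C] = [1, 8, 7, 3]
r4 m[E→φ0] = [189, 504, 49, 216]
r4 m[E→φ1] = [648, 567, 54, 729]
r4 m[E→φ3] = [1512, 5832, 2646, 1944]
r4 m[M→φ0] = [6, 7, 9, 9]
r4 m[M→φ2] = [360, 225, 567, 360]
r4 m[G→φ2] = [1, 1, 1, 1]
r4 m[C→φ1] = [1, 8, 7, 3]
r4 m[C→φ4] = [360, 567, 441, 567]
r5 m[φ0→E] = [72, 81, 54, 81]
r5 m[φ0→M] = [1512, 1512, 4536, 1512]
r5 m[φ1→E] = [21, 72, 49, 24]
r5 m[φ1→C] = [3240, 5103, 3969, 5103]
r5 m[φ2→M] = [6, 7, 9, 9]
r5 m[φ2→G] = [2880, 5103, 3402, 5103]
r5 m[φ3→E] = [9, 7, 1, 9]
r5 m[φ4→C] = [1, 8, 7, 3]
r5 m[E→φ0] = [189, 504, 49, 216]
r5 m[E→φ1] = [648, 567, 54, 729]
r5 m[E→φ3] = [1512, 5832, 2646, 1944]
r5 m[M→φ0] = [6, 7, 9, 9]
r5 m[M→φ2] = [360, 225, 567, 360]
r5 m[G→φ2] = [1, 1, 1, 1]
r5 m[C→φ1] = [1, 8, 7, 3]
r5 m[C→φ4] = [360, 567, 441, 567]
r6 m[φ0→E] = [72, 81, 54, 81]
r6 m[φ0→M] = [1512, 1512, 4536, 1512]
r6 m[φ1→E] = [21, 72, 49, 24]
r6 m[φ1→C] = [3240, 5103, 3969, 5103]
r6 m[φ2→M] = [6, 7, 9, 9]
r6 m[φ2→G] = [2880, 5103, 3402, 5103]
r6 m[φ3→E] = [9, 7, 1, 9]
r6 m[φ4→C] = [1, 8, 7, 3]
r6 m[E→φ0] = [189, 504, 49, 216]
r6 m[E→φ1] = [648, 567, 54, 729]
r6 m[E→φ3] = [1512, 5832, 2646, 1944]
r6 m[M→φ0] = [6, 7, 9, 9]
r6 m[M→φ2] = [1512, 1512, 4536, 1512]
r6 m[G→φ2] = [1, 1, 1, 1]
r6 m[C→φ1] = [1, 8, 7, 3]
r6 m[C→φ4] = [3240, 5103, 3969, 5103]
r7 m[φ0→E] = [72, 81, 54, 81]
r7 m[φ0→M] = [1512, 1512, 4536, 1512]
r7 m[φ1→E] = [21, 72, 49, 24]
r7 m[φ1→C] = [3240, 5103, 3969, 5103]
r7 m[φ2→M] = [6, 7, 9, 9]
r7 m[φ2→G] = [12096, 40824, 27216, 40824]
r7 m[φ3→E] = [9, 7, 1, 9]
r7 m[φ4→C] = [1, 8, 7, 3]
r7 m[E→φ0] = [189, 504, 49, 216]
r7 m[E→φ1] = [648, 567, 54, 729]
r7 m[E→φ3] = [1512, 5832, 2646, 1944]
r7 m[M→φ0] = [6, 7, 9, 9]
r7 m[M→φ2] = [1512, 1512, 4536, 1512]
r7 m[G→φ2] = [1, 1, 1, 1]
r7 m[C→φ1] = [1, 8, 7, 3]
r7 m[C→φ4] = [3240, 5103, 3969, 5103]
r8 m[φ0→E] = [72, 81, 54, 81]
r8 m[φ0→M] = [1512, 1512, 4536, 1512]
r8 m[φ1→E] = [21, 72, 49, 24]
r8 m[φ1→C] = [3240, 5103, 3969, 5103]
r8 m[φ2→M] = [6, 7, 9, 9]
r8 m[φ2→G] = [12096, 40824, 27216, 40824]
r8 m[φ3→E] = [9, 7, 1, 9]
r8 m[φ4→C] = [1, 8, 7, 3]
r8 m[E→φ0] = [189, 504, 49, 216]
r8 m[E→φ1] = [648, 567, 54, 729]
r8 m[E→φ3] = [1512, 5832, 2646, 1944]
r8 m[M→φ0] = [6, 7, 9, 9]
r8 m[M→φ2] = [1512, 1512, 4536, 1512]
r8 m[G→φ2] = [1, 1, 1, 1]
r8 m[C→φ1] = [1, 8, 7, 3]
r8 m[C→φ4] = [3240, 5103, 3969, 5103]
fixed point reached at round 8
traceback from E: (E=1, M=2, G=1, C=1), score=40824

assignment: (E=1, M=2, G=1, C=1); score = 40824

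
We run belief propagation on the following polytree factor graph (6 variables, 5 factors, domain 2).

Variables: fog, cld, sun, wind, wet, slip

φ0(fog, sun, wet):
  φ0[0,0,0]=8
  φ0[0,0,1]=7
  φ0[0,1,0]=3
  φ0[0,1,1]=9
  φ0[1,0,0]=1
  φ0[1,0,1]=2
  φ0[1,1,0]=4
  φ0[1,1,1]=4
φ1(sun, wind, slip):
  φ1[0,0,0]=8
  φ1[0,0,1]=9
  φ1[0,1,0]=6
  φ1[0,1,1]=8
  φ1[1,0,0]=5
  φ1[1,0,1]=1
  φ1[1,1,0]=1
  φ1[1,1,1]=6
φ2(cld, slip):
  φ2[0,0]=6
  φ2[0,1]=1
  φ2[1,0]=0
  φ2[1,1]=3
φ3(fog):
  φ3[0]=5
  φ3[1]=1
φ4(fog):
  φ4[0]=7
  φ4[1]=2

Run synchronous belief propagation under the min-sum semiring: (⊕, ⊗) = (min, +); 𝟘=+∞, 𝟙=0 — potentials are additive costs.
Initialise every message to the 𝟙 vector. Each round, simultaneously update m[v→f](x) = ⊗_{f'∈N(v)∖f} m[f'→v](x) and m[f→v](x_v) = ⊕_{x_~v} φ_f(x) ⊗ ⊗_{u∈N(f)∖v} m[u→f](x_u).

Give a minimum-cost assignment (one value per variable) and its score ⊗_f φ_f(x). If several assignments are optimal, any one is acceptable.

assignment: (fog=1, cld=1, sun=1, wind=1, wet=0, slip=0); score = 8

init: all messages = 𝟙 over 2 values
r1 m[φ0→fog] = [3, 1]
r1 m[φ0→sun] = [1, 3]
r1 m[φ0→wet] = [1, 2]
r1 m[φ1→sun] = [6, 1]
r1 m[φ1→wind] = [1, 1]
r1 m[φ1→slip] = [1, 1]
r1 m[φ2→cld] = [1, 0]
r1 m[φ2→slip] = [0, 1]
r1 m[φ3→fog] = [5, 1]
r1 m[φ4→fog] = [7, 2]
r1 m[fog→φ0] = [0, 0]
r1 m[fog→φ3] = [0, 0]
r1 m[fog→φ4] = [0, 0]
r1 m[cld→φ2] = [0, 0]
r1 m[sun→φ0] = [0, 0]
r1 m[sun→φ1] = [0, 0]
r1 m[wind→φ1] = [0, 0]
r1 m[wet→φ0] = [0, 0]
r1 m[slip→φ1] = [0, 0]
r1 m[slip→φ2] = [0, 0]
r2 m[φ0→fog] = [3, 1]
r2 m[φ0→sun] = [1, 3]
r2 m[φ0→wet] = [1, 2]
r2 m[φ1→sun] = [6, 1]
r2 m[φ1→wind] = [1, 1]
r2 m[φ1→slip] = [1, 1]
r2 m[φ2→cld] = [1, 0]
r2 m[φ2→slip] = [0, 1]
r2 m[φ3→fog] = [5, 1]
r2 m[φ4→fog] = [7, 2]
r2 m[fog→φ0] = [12, 3]
r2 m[fog→φ3] = [10, 3]
r2 m[fog→φ4] = [8, 2]
r2 m[cld→φ2] = [0, 0]
r2 m[sun→φ0] = [6, 1]
r2 m[sun→φ1] = [1, 3]
r2 m[wind→φ1] = [0, 0]
r2 m[wet→φ0] = [0, 0]
r2 m[slip→φ1] = [0, 1]
r2 m[slip→φ2] = [1, 1]
r3 m[φ0→fog] = [4, 5]
r3 m[φ0→sun] = [4, 7]
r3 m[φ0→wet] = [8, 8]
r3 m[φ1→sun] = [6, 1]
r3 m[φ1→wind] = [5, 4]
r3 m[φ1→slip] = [4, 4]
r3 m[φ2→cld] = [2, 1]
r3 m[φ2→slip] = [0, 1]
r3 m[φ3→fog] = [5, 1]
r3 m[φ4→fog] = [7, 2]
r3 m[fog→φ0] = [12, 3]
r3 m[fog→φ3] = [10, 3]
r3 m[fog→φ4] = [8, 2]
r3 m[cld→φ2] = [0, 0]
r3 m[sun→φ0] = [6, 1]
r3 m[sun→φ1] = [1, 3]
r3 m[wind→φ1] = [0, 0]
r3 m[wet→φ0] = [0, 0]
r3 m[slip→φ1] = [0, 1]
r3 m[slip→φ2] = [1, 1]
r4 m[φ0→fog] = [4, 5]
r4 m[φ0→sun] = [4, 7]
r4 m[φ0→wet] = [8, 8]
r4 m[φ1→sun] = [6, 1]
r4 m[φ1→wind] = [5, 4]
r4 m[φ1→slip] = [4, 4]
r4 m[φ2→cld] = [2, 1]
r4 m[φ2→slip] = [0, 1]
r4 m[φ3→fog] = [5, 1]
r4 m[φ4→fog] = [7, 2]
r4 m[fog→φ0] = [12, 3]
r4 m[fog→φ3] = [11, 7]
r4 m[fog→φ4] = [9, 6]
r4 m[cld→φ2] = [0, 0]
r4 m[sun→φ0] = [6, 1]
r4 m[sun→φ1] = [4, 7]
r4 m[wind→φ1] = [0, 0]
r4 m[wet→φ0] = [0, 0]
r4 m[slip→φ1] = [0, 1]
r4 m[slip→φ2] = [4, 4]
r5 m[φ0→fog] = [4, 5]
r5 m[φ0→sun] = [4, 7]
r5 m[φ0→wet] = [8, 8]
r5 m[φ1→sun] = [6, 1]
r5 m[φ1→wind] = [9, 8]
r5 m[φ1→slip] = [8, 8]
r5 m[φ2→cld] = [5, 4]
r5 m[φ2→slip] = [0, 1]
r5 m[φ3→fog] = [5, 1]
r5 m[φ4→fog] = [7, 2]
r5 m[fog→φ0] = [12, 3]
r5 m[fog→φ3] = [11, 7]
r5 m[fog→φ4] = [9, 6]
r5 m[cld→φ2] = [0, 0]
r5 m[sun→φ0] = [6, 1]
r5 m[sun→φ1] = [4, 7]
r5 m[wind→φ1] = [0, 0]
r5 m[wet→φ0] = [0, 0]
r5 m[slip→φ1] = [0, 1]
r5 m[slip→φ2] = [4, 4]
r6 m[φ0→fog] = [4, 5]
r6 m[φ0→sun] = [4, 7]
r6 m[φ0→wet] = [8, 8]
r6 m[φ1→sun] = [6, 1]
r6 m[φ1→wind] = [9, 8]
r6 m[φ1→slip] = [8, 8]
r6 m[φ2→cld] = [5, 4]
r6 m[φ2→slip] = [0, 1]
r6 m[φ3→fog] = [5, 1]
r6 m[φ4→fog] = [7, 2]
r6 m[fog→φ0] = [12, 3]
r6 m[fog→φ3] = [11, 7]
r6 m[fog→φ4] = [9, 6]
r6 m[cld→φ2] = [0, 0]
r6 m[sun→φ0] = [6, 1]
r6 m[sun→φ1] = [4, 7]
r6 m[wind→φ1] = [0, 0]
r6 m[wet→φ0] = [0, 0]
r6 m[slip→φ1] = [0, 1]
r6 m[slip→φ2] = [8, 8]
r7 m[φ0→fog] = [4, 5]
r7 m[φ0→sun] = [4, 7]
r7 m[φ0→wet] = [8, 8]
r7 m[φ1→sun] = [6, 1]
r7 m[φ1→wind] = [9, 8]
r7 m[φ1→slip] = [8, 8]
r7 m[φ2→cld] = [9, 8]
r7 m[φ2→slip] = [0, 1]
r7 m[φ3→fog] = [5, 1]
r7 m[φ4→fog] = [7, 2]
r7 m[fog→φ0] = [12, 3]
r7 m[fog→φ3] = [11, 7]
r7 m[fog→φ4] = [9, 6]
r7 m[cld→φ2] = [0, 0]
r7 m[sun→φ0] = [6, 1]
r7 m[sun→φ1] = [4, 7]
r7 m[wind→φ1] = [0, 0]
r7 m[wet→φ0] = [0, 0]
r7 m[slip→φ1] = [0, 1]
r7 m[slip→φ2] = [8, 8]
r8 m[φ0→fog] = [4, 5]
r8 m[φ0→sun] = [4, 7]
r8 m[φ0→wet] = [8, 8]
r8 m[φ1→sun] = [6, 1]
r8 m[φ1→wind] = [9, 8]
r8 m[φ1→slip] = [8, 8]
r8 m[φ2→cld] = [9, 8]
r8 m[φ2→slip] = [0, 1]
r8 m[φ3→fog] = [5, 1]
r8 m[φ4→fog] = [7, 2]
r8 m[fog→φ0] = [12, 3]
r8 m[fog→φ3] = [11, 7]
r8 m[fog→φ4] = [9, 6]
r8 m[cld→φ2] = [0, 0]
r8 m[sun→φ0] = [6, 1]
r8 m[sun→φ1] = [4, 7]
r8 m[wind→φ1] = [0, 0]
r8 m[wet→φ0] = [0, 0]
r8 m[slip→φ1] = [0, 1]
r8 m[slip→φ2] = [8, 8]
fixed point reached at round 8
traceback from fog: (fog=1, cld=1, sun=1, wind=1, wet=0, slip=0), score=8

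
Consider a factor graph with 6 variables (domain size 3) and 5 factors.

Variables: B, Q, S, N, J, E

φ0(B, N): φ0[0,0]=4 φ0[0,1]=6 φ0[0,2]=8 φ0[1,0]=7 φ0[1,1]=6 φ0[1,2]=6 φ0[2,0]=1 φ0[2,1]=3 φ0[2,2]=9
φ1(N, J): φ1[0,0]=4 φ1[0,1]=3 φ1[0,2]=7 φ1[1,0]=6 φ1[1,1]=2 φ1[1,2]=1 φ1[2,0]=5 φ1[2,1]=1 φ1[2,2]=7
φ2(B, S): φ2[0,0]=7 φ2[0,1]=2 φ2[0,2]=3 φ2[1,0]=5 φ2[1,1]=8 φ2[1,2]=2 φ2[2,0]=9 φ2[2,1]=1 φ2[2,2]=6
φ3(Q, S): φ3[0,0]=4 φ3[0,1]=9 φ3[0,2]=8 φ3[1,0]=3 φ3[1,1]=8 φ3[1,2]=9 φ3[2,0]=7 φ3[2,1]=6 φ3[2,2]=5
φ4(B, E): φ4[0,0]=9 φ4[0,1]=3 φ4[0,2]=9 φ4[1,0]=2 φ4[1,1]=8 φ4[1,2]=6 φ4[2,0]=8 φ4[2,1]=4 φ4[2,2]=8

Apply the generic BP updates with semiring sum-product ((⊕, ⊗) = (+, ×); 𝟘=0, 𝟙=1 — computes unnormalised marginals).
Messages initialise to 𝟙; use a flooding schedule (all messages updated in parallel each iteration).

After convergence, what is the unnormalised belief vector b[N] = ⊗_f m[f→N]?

b[N] = [792904, 647352, 1488084]

init: all messages = 𝟙 over 3 values
r1 m[φ0→B] = [18, 19, 13]
r1 m[φ0→N] = [12, 15, 23]
r1 m[φ1→N] = [14, 9, 13]
r1 m[φ1→J] = [15, 6, 15]
r1 m[φ2→B] = [12, 15, 16]
r1 m[φ2→S] = [21, 11, 11]
r1 m[φ3→Q] = [21, 20, 18]
r1 m[φ3→S] = [14, 23, 22]
r1 m[φ4→B] = [21, 16, 20]
r1 m[φ4→E] = [19, 15, 23]
r1 m[B→φ0] = [1, 1, 1]
r1 m[B→φ2] = [1, 1, 1]
r1 m[B→φ4] = [1, 1, 1]
r1 m[Q→φ3] = [1, 1, 1]
r1 m[S→φ2] = [1, 1, 1]
r1 m[S→φ3] = [1, 1, 1]
r1 m[N→φ0] = [1, 1, 1]
r1 m[N→φ1] = [1, 1, 1]
r1 m[J→φ1] = [1, 1, 1]
r1 m[E→φ4] = [1, 1, 1]
r2 m[φ0→B] = [18, 19, 13]
r2 m[φ0→N] = [12, 15, 23]
r2 m[φ1→N] = [14, 9, 13]
r2 m[φ1→J] = [15, 6, 15]
r2 m[φ2→B] = [12, 15, 16]
r2 m[φ2→S] = [21, 11, 11]
r2 m[φ3→Q] = [21, 20, 18]
r2 m[φ3→S] = [14, 23, 22]
r2 m[φ4→B] = [21, 16, 20]
r2 m[φ4→E] = [19, 15, 23]
r2 m[B→φ0] = [252, 240, 320]
r2 m[B→φ2] = [378, 304, 260]
r2 m[B→φ4] = [216, 285, 208]
r2 m[Q→φ3] = [1, 1, 1]
r2 m[S→φ2] = [14, 23, 22]
r2 m[S→φ3] = [21, 11, 11]
r2 m[N→φ0] = [14, 9, 13]
r2 m[N→φ1] = [12, 15, 23]
r2 m[J→φ1] = [1, 1, 1]
r2 m[E→φ4] = [1, 1, 1]
r3 m[φ0→B] = [214, 230, 158]
r3 m[φ0→N] = [3008, 3912, 6336]
r3 m[φ1→N] = [14, 9, 13]
r3 m[φ1→J] = [253, 89, 260]
r3 m[φ2→B] = [210, 298, 281]
r3 m[φ2→S] = [6506, 3448, 3302]
r3 m[φ3→Q] = [271, 250, 268]
r3 m[φ3→S] = [14, 23, 22]
r3 m[φ4→B] = [21, 16, 20]
r3 m[φ4→E] = [4178, 3760, 5318]
r3 m[B→φ0] = [252, 240, 320]
r3 m[B→φ2] = [378, 304, 260]
r3 m[B→φ4] = [216, 285, 208]
r3 m[Q→φ3] = [1, 1, 1]
r3 m[S→φ2] = [14, 23, 22]
r3 m[S→φ3] = [21, 11, 11]
r3 m[N→φ0] = [14, 9, 13]
r3 m[N→φ1] = [12, 15, 23]
r3 m[J→φ1] = [1, 1, 1]
r3 m[E→φ4] = [1, 1, 1]
r4 m[φ0→B] = [214, 230, 158]
r4 m[φ0→N] = [3008, 3912, 6336]
r4 m[φ1→N] = [14, 9, 13]
r4 m[φ1→J] = [253, 89, 260]
r4 m[φ2→B] = [210, 298, 281]
r4 m[φ2→S] = [6506, 3448, 3302]
r4 m[φ3→Q] = [271, 250, 268]
r4 m[φ3→S] = [14, 23, 22]
r4 m[φ4→B] = [21, 16, 20]
r4 m[φ4→E] = [4178, 3760, 5318]
r4 m[B→φ0] = [4410, 4768, 5620]
r4 m[B→φ2] = [4494, 3680, 3160]
r4 m[B→φ4] = [44940, 68540, 44398]
r4 m[Q→φ3] = [1, 1, 1]
r4 m[S→φ2] = [14, 23, 22]
r4 m[S→φ3] = [6506, 3448, 3302]
r4 m[N→φ0] = [14, 9, 13]
r4 m[N→φ1] = [3008, 3912, 6336]
r4 m[J→φ1] = [1, 1, 1]
r4 m[E→φ4] = [1, 1, 1]
r5 m[φ0→B] = [214, 230, 158]
r5 m[φ0→N] = [56636, 71928, 114468]
r5 m[φ1→N] = [14, 9, 13]
r5 m[φ1→J] = [67184, 23184, 69320]
r5 m[φ2→B] = [210, 298, 281]
r5 m[φ2→S] = [78298, 41588, 39802]
r5 m[φ3→Q] = [83472, 76820, 82740]
r5 m[φ3→S] = [14, 23, 22]
r5 m[φ4→B] = [21, 16, 20]
r5 m[φ4→E] = [896724, 860732, 1170884]
r5 m[B→φ0] = [4410, 4768, 5620]
r5 m[B→φ2] = [4494, 3680, 3160]
r5 m[B→φ4] = [44940, 68540, 44398]
r5 m[Q→φ3] = [1, 1, 1]
r5 m[S→φ2] = [14, 23, 22]
r5 m[S→φ3] = [6506, 3448, 3302]
r5 m[N→φ0] = [14, 9, 13]
r5 m[N→φ1] = [3008, 3912, 6336]
r5 m[J→φ1] = [1, 1, 1]
r5 m[E→φ4] = [1, 1, 1]
r6 m[φ0→B] = [214, 230, 158]
r6 m[φ0→N] = [56636, 71928, 114468]
r6 m[φ1→N] = [14, 9, 13]
r6 m[φ1→J] = [67184, 23184, 69320]
r6 m[φ2→B] = [210, 298, 281]
r6 m[φ2→S] = [78298, 41588, 39802]
r6 m[φ3→Q] = [83472, 76820, 82740]
r6 m[φ3→S] = [14, 23, 22]
r6 m[φ4→B] = [21, 16, 20]
r6 m[φ4→E] = [896724, 860732, 1170884]
r6 m[B→φ0] = [4410, 4768, 5620]
r6 m[B→φ2] = [4494, 3680, 3160]
r6 m[B→φ4] = [44940, 68540, 44398]
r6 m[Q→φ3] = [1, 1, 1]
r6 m[S→φ2] = [14, 23, 22]
r6 m[S→φ3] = [78298, 41588, 39802]
r6 m[N→φ0] = [14, 9, 13]
r6 m[N→φ1] = [56636, 71928, 114468]
r6 m[J→φ1] = [1, 1, 1]
r6 m[E→φ4] = [1, 1, 1]
r7 m[φ0→B] = [214, 230, 158]
r7 m[φ0→N] = [56636, 71928, 114468]
r7 m[φ1→N] = [14, 9, 13]
r7 m[φ1→J] = [1230452, 428232, 1269656]
r7 m[φ2→B] = [210, 298, 281]
r7 m[φ2→S] = [78298, 41588, 39802]
r7 m[φ3→Q] = [1005900, 925816, 996624]
r7 m[φ3→S] = [14, 23, 22]
r7 m[φ4→B] = [21, 16, 20]
r7 m[φ4→E] = [896724, 860732, 1170884]
r7 m[B→φ0] = [4410, 4768, 5620]
r7 m[B→φ2] = [4494, 3680, 3160]
r7 m[B→φ4] = [44940, 68540, 44398]
r7 m[Q→φ3] = [1, 1, 1]
r7 m[S→φ2] = [14, 23, 22]
r7 m[S→φ3] = [78298, 41588, 39802]
r7 m[N→φ0] = [14, 9, 13]
r7 m[N→φ1] = [56636, 71928, 114468]
r7 m[J→φ1] = [1, 1, 1]
r7 m[E→φ4] = [1, 1, 1]
r8 m[φ0→B] = [214, 230, 158]
r8 m[φ0→N] = [56636, 71928, 114468]
r8 m[φ1→N] = [14, 9, 13]
r8 m[φ1→J] = [1230452, 428232, 1269656]
r8 m[φ2→B] = [210, 298, 281]
r8 m[φ2→S] = [78298, 41588, 39802]
r8 m[φ3→Q] = [1005900, 925816, 996624]
r8 m[φ3→S] = [14, 23, 22]
r8 m[φ4→B] = [21, 16, 20]
r8 m[φ4→E] = [896724, 860732, 1170884]
r8 m[B→φ0] = [4410, 4768, 5620]
r8 m[B→φ2] = [4494, 3680, 3160]
r8 m[B→φ4] = [44940, 68540, 44398]
r8 m[Q→φ3] = [1, 1, 1]
r8 m[S→φ2] = [14, 23, 22]
r8 m[S→φ3] = [78298, 41588, 39802]
r8 m[N→φ0] = [14, 9, 13]
r8 m[N→φ1] = [56636, 71928, 114468]
r8 m[J→φ1] = [1, 1, 1]
r8 m[E→φ4] = [1, 1, 1]
fixed point reached at round 8
b[N] = ⊗ incoming = [792904, 647352, 1488084]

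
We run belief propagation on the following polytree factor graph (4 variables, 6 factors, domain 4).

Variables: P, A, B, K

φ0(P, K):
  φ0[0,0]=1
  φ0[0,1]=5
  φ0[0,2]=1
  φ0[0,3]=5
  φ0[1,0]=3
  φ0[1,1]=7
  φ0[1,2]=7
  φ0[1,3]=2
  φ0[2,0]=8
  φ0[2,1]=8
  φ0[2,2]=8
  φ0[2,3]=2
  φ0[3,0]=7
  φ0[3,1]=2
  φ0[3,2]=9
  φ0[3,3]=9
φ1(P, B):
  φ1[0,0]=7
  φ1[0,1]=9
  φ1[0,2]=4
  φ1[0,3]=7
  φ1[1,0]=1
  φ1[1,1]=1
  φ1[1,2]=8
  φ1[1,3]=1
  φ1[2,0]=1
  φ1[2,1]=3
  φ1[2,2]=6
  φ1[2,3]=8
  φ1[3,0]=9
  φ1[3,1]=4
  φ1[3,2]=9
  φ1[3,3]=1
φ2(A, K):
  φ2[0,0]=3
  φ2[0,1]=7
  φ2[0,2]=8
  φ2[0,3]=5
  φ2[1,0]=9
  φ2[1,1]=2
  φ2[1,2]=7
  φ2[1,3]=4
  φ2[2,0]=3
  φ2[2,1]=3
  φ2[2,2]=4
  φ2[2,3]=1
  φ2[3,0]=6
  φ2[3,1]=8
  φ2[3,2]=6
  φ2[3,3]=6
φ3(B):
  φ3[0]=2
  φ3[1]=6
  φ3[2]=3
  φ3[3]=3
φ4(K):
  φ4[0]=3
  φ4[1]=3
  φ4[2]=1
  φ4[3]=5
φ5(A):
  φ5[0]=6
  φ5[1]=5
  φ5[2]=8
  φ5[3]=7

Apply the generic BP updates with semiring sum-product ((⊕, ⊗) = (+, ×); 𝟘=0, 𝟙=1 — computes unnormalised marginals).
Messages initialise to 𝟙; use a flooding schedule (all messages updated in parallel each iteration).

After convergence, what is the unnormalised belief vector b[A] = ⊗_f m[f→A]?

init: all messages = 𝟙 over 4 values
r1 m[φ0→P] = [12, 19, 26, 27]
r1 m[φ0→K] = [19, 22, 25, 18]
r1 m[φ1→P] = [27, 11, 18, 23]
r1 m[φ1→B] = [18, 17, 27, 17]
r1 m[φ2→A] = [23, 22, 11, 26]
r1 m[φ2→K] = [21, 20, 25, 16]
r1 m[φ3→B] = [2, 6, 3, 3]
r1 m[φ4→K] = [3, 3, 1, 5]
r1 m[φ5→A] = [6, 5, 8, 7]
r1 m[P→φ0] = [1, 1, 1, 1]
r1 m[P→φ1] = [1, 1, 1, 1]
r1 m[A→φ2] = [1, 1, 1, 1]
r1 m[A→φ5] = [1, 1, 1, 1]
r1 m[B→φ1] = [1, 1, 1, 1]
r1 m[B→φ3] = [1, 1, 1, 1]
r1 m[K→φ0] = [1, 1, 1, 1]
r1 m[K→φ2] = [1, 1, 1, 1]
r1 m[K→φ4] = [1, 1, 1, 1]
r2 m[φ0→P] = [12, 19, 26, 27]
r2 m[φ0→K] = [19, 22, 25, 18]
r2 m[φ1→P] = [27, 11, 18, 23]
r2 m[φ1→B] = [18, 17, 27, 17]
r2 m[φ2→A] = [23, 22, 11, 26]
r2 m[φ2→K] = [21, 20, 25, 16]
r2 m[φ3→B] = [2, 6, 3, 3]
r2 m[φ4→K] = [3, 3, 1, 5]
r2 m[φ5→A] = [6, 5, 8, 7]
r2 m[P→φ0] = [27, 11, 18, 23]
r2 m[P→φ1] = [12, 19, 26, 27]
r2 m[A→φ2] = [6, 5, 8, 7]
r2 m[A→φ5] = [23, 22, 11, 26]
r2 m[B→φ1] = [2, 6, 3, 3]
r2 m[B→φ3] = [18, 17, 27, 17]
r2 m[K→φ0] = [63, 60, 25, 80]
r2 m[K→φ2] = [57, 66, 25, 90]
r2 m[K→φ4] = [399, 440, 625, 288]
r3 m[φ0→P] = [788, 944, 1344, 1506]
r3 m[φ0→K] = [365, 402, 455, 400]
r3 m[φ1→P] = [101, 35, 62, 72]
r3 m[φ1→B] = [372, 313, 599, 338]
r3 m[φ2→A] = [1283, 1180, 559, 1560]
r3 m[φ2→K] = [129, 132, 157, 100]
r3 m[φ3→B] = [2, 6, 3, 3]
r3 m[φ4→K] = [3, 3, 1, 5]
r3 m[φ5→A] = [6, 5, 8, 7]
r3 m[P→φ0] = [27, 11, 18, 23]
r3 m[P→φ1] = [12, 19, 26, 27]
r3 m[A→φ2] = [6, 5, 8, 7]
r3 m[A→φ5] = [23, 22, 11, 26]
r3 m[B→φ1] = [2, 6, 3, 3]
r3 m[B→φ3] = [18, 17, 27, 17]
r3 m[K→φ0] = [63, 60, 25, 80]
r3 m[K→φ2] = [57, 66, 25, 90]
r3 m[K→φ4] = [399, 440, 625, 288]
r4 m[φ0→P] = [788, 944, 1344, 1506]
r4 m[φ0→K] = [365, 402, 455, 400]
r4 m[φ1→P] = [101, 35, 62, 72]
r4 m[φ1→B] = [372, 313, 599, 338]
r4 m[φ2→A] = [1283, 1180, 559, 1560]
r4 m[φ2→K] = [129, 132, 157, 100]
r4 m[φ3→B] = [2, 6, 3, 3]
r4 m[φ4→K] = [3, 3, 1, 5]
r4 m[φ5→A] = [6, 5, 8, 7]
r4 m[P→φ0] = [101, 35, 62, 72]
r4 m[P→φ1] = [788, 944, 1344, 1506]
r4 m[A→φ2] = [6, 5, 8, 7]
r4 m[A→φ5] = [1283, 1180, 559, 1560]
r4 m[B→φ1] = [2, 6, 3, 3]
r4 m[B→φ3] = [372, 313, 599, 338]
r4 m[K→φ0] = [387, 396, 157, 500]
r4 m[K→φ2] = [1095, 1206, 455, 2000]
r4 m[K→φ4] = [47085, 53064, 71435, 40000]
r5 m[φ0→P] = [5024, 6032, 8520, 9414]
r5 m[φ0→K] = [1206, 1390, 1490, 1347]
r5 m[φ1→P] = [101, 35, 62, 72]
r5 m[φ1→B] = [21358, 18092, 32322, 18718]
r5 m[φ2→A] = [25367, 23452, 10723, 30948]
r5 m[φ2→K] = [129, 132, 157, 100]
r5 m[φ3→B] = [2, 6, 3, 3]
r5 m[φ4→K] = [3, 3, 1, 5]
r5 m[φ5→A] = [6, 5, 8, 7]
r5 m[P→φ0] = [101, 35, 62, 72]
r5 m[P→φ1] = [788, 944, 1344, 1506]
r5 m[A→φ2] = [6, 5, 8, 7]
r5 m[A→φ5] = [1283, 1180, 559, 1560]
r5 m[B→φ1] = [2, 6, 3, 3]
r5 m[B→φ3] = [372, 313, 599, 338]
r5 m[K→φ0] = [387, 396, 157, 500]
r5 m[K→φ2] = [1095, 1206, 455, 2000]
r5 m[K→φ4] = [47085, 53064, 71435, 40000]
r6 m[φ0→P] = [5024, 6032, 8520, 9414]
r6 m[φ0→K] = [1206, 1390, 1490, 1347]
r6 m[φ1→P] = [101, 35, 62, 72]
r6 m[φ1→B] = [21358, 18092, 32322, 18718]
r6 m[φ2→A] = [25367, 23452, 10723, 30948]
r6 m[φ2→K] = [129, 132, 157, 100]
r6 m[φ3→B] = [2, 6, 3, 3]
r6 m[φ4→K] = [3, 3, 1, 5]
r6 m[φ5→A] = [6, 5, 8, 7]
r6 m[P→φ0] = [101, 35, 62, 72]
r6 m[P→φ1] = [5024, 6032, 8520, 9414]
r6 m[A→φ2] = [6, 5, 8, 7]
r6 m[A→φ5] = [25367, 23452, 10723, 30948]
r6 m[B→φ1] = [2, 6, 3, 3]
r6 m[B→φ3] = [21358, 18092, 32322, 18718]
r6 m[K→φ0] = [387, 396, 157, 500]
r6 m[K→φ2] = [3618, 4170, 1490, 6735]
r6 m[K→φ4] = [155574, 183480, 233930, 134700]
r7 m[φ0→P] = [5024, 6032, 8520, 9414]
r7 m[φ0→K] = [1206, 1390, 1490, 1347]
r7 m[φ1→P] = [101, 35, 62, 72]
r7 m[φ1→B] = [134446, 114464, 204198, 118774]
r7 m[φ2→A] = [85639, 78272, 36059, 104418]
r7 m[φ2→K] = [129, 132, 157, 100]
r7 m[φ3→B] = [2, 6, 3, 3]
r7 m[φ4→K] = [3, 3, 1, 5]
r7 m[φ5→A] = [6, 5, 8, 7]
r7 m[P→φ0] = [101, 35, 62, 72]
r7 m[P→φ1] = [5024, 6032, 8520, 9414]
r7 m[A→φ2] = [6, 5, 8, 7]
r7 m[A→φ5] = [25367, 23452, 10723, 30948]
r7 m[B→φ1] = [2, 6, 3, 3]
r7 m[B→φ3] = [21358, 18092, 32322, 18718]
r7 m[K→φ0] = [387, 396, 157, 500]
r7 m[K→φ2] = [3618, 4170, 1490, 6735]
r7 m[K→φ4] = [155574, 183480, 233930, 134700]
r8 m[φ0→P] = [5024, 6032, 8520, 9414]
r8 m[φ0→K] = [1206, 1390, 1490, 1347]
r8 m[φ1→P] = [101, 35, 62, 72]
r8 m[φ1→B] = [134446, 114464, 204198, 118774]
r8 m[φ2→A] = [85639, 78272, 36059, 104418]
r8 m[φ2→K] = [129, 132, 157, 100]
r8 m[φ3→B] = [2, 6, 3, 3]
r8 m[φ4→K] = [3, 3, 1, 5]
r8 m[φ5→A] = [6, 5, 8, 7]
r8 m[P→φ0] = [101, 35, 62, 72]
r8 m[P→φ1] = [5024, 6032, 8520, 9414]
r8 m[A→φ2] = [6, 5, 8, 7]
r8 m[A→φ5] = [85639, 78272, 36059, 104418]
r8 m[B→φ1] = [2, 6, 3, 3]
r8 m[B→φ3] = [134446, 114464, 204198, 118774]
r8 m[K→φ0] = [387, 396, 157, 500]
r8 m[K→φ2] = [3618, 4170, 1490, 6735]
r8 m[K→φ4] = [155574, 183480, 233930, 134700]
r9 m[φ0→P] = [5024, 6032, 8520, 9414]
r9 m[φ0→K] = [1206, 1390, 1490, 1347]
r9 m[φ1→P] = [101, 35, 62, 72]
r9 m[φ1→B] = [134446, 114464, 204198, 118774]
r9 m[φ2→A] = [85639, 78272, 36059, 104418]
r9 m[φ2→K] = [129, 132, 157, 100]
r9 m[φ3→B] = [2, 6, 3, 3]
r9 m[φ4→K] = [3, 3, 1, 5]
r9 m[φ5→A] = [6, 5, 8, 7]
r9 m[P→φ0] = [101, 35, 62, 72]
r9 m[P→φ1] = [5024, 6032, 8520, 9414]
r9 m[A→φ2] = [6, 5, 8, 7]
r9 m[A→φ5] = [85639, 78272, 36059, 104418]
r9 m[B→φ1] = [2, 6, 3, 3]
r9 m[B→φ3] = [134446, 114464, 204198, 118774]
r9 m[K→φ0] = [387, 396, 157, 500]
r9 m[K→φ2] = [3618, 4170, 1490, 6735]
r9 m[K→φ4] = [155574, 183480, 233930, 134700]
fixed point reached at round 9
b[A] = ⊗ incoming = [513834, 391360, 288472, 730926]

b[A] = [513834, 391360, 288472, 730926]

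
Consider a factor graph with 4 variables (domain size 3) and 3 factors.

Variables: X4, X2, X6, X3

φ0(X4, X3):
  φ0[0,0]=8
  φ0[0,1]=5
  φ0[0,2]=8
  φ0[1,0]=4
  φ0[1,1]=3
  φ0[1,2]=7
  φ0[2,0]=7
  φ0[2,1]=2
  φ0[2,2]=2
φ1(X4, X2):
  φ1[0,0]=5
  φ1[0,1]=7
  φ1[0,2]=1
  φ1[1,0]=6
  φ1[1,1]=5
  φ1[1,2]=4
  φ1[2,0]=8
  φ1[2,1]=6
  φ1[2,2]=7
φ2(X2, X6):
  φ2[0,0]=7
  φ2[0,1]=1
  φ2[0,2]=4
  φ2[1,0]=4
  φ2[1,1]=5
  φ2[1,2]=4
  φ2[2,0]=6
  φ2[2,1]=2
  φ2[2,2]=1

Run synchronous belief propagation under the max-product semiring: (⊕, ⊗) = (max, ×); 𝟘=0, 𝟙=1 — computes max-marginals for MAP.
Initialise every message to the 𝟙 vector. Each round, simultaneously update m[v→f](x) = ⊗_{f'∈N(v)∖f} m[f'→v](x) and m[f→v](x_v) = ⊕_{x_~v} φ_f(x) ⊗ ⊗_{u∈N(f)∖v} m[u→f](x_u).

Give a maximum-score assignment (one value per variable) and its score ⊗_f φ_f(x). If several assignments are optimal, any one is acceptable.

assignment: (X4=2, X2=0, X6=0, X3=0); score = 392

init: all messages = 𝟙 over 3 values
r1 m[φ0→X4] = [8, 7, 7]
r1 m[φ0→X3] = [8, 5, 8]
r1 m[φ1→X4] = [7, 6, 8]
r1 m[φ1→X2] = [8, 7, 7]
r1 m[φ2→X2] = [7, 5, 6]
r1 m[φ2→X6] = [7, 5, 4]
r1 m[X4→φ0] = [1, 1, 1]
r1 m[X4→φ1] = [1, 1, 1]
r1 m[X2→φ1] = [1, 1, 1]
r1 m[X2→φ2] = [1, 1, 1]
r1 m[X6→φ2] = [1, 1, 1]
r1 m[X3→φ0] = [1, 1, 1]
r2 m[φ0→X4] = [8, 7, 7]
r2 m[φ0→X3] = [8, 5, 8]
r2 m[φ1→X4] = [7, 6, 8]
r2 m[φ1→X2] = [8, 7, 7]
r2 m[φ2→X2] = [7, 5, 6]
r2 m[φ2→X6] = [7, 5, 4]
r2 m[X4→φ0] = [7, 6, 8]
r2 m[X4→φ1] = [8, 7, 7]
r2 m[X2→φ1] = [7, 5, 6]
r2 m[X2→φ2] = [8, 7, 7]
r2 m[X6→φ2] = [1, 1, 1]
r2 m[X3→φ0] = [1, 1, 1]
r3 m[φ0→X4] = [8, 7, 7]
r3 m[φ0→X3] = [56, 35, 56]
r3 m[φ1→X4] = [35, 42, 56]
r3 m[φ1→X2] = [56, 56, 49]
r3 m[φ2→X2] = [7, 5, 6]
r3 m[φ2→X6] = [56, 35, 32]
r3 m[X4→φ0] = [7, 6, 8]
r3 m[X4→φ1] = [8, 7, 7]
r3 m[X2→φ1] = [7, 5, 6]
r3 m[X2→φ2] = [8, 7, 7]
r3 m[X6→φ2] = [1, 1, 1]
r3 m[X3→φ0] = [1, 1, 1]
r4 m[φ0→X4] = [8, 7, 7]
r4 m[φ0→X3] = [56, 35, 56]
r4 m[φ1→X4] = [35, 42, 56]
r4 m[φ1→X2] = [56, 56, 49]
r4 m[φ2→X2] = [7, 5, 6]
r4 m[φ2→X6] = [56, 35, 32]
r4 m[X4→φ0] = [35, 42, 56]
r4 m[X4→φ1] = [8, 7, 7]
r4 m[X2→φ1] = [7, 5, 6]
r4 m[X2→φ2] = [56, 56, 49]
r4 m[X6→φ2] = [1, 1, 1]
r4 m[X3→φ0] = [1, 1, 1]
r5 m[φ0→X4] = [8, 7, 7]
r5 m[φ0→X3] = [392, 175, 294]
r5 m[φ1→X4] = [35, 42, 56]
r5 m[φ1→X2] = [56, 56, 49]
r5 m[φ2→X2] = [7, 5, 6]
r5 m[φ2→X6] = [392, 280, 224]
r5 m[X4→φ0] = [35, 42, 56]
r5 m[X4→φ1] = [8, 7, 7]
r5 m[X2→φ1] = [7, 5, 6]
r5 m[X2→φ2] = [56, 56, 49]
r5 m[X6→φ2] = [1, 1, 1]
r5 m[X3→φ0] = [1, 1, 1]
r6 m[φ0→X4] = [8, 7, 7]
r6 m[φ0→X3] = [392, 175, 294]
r6 m[φ1→X4] = [35, 42, 56]
r6 m[φ1→X2] = [56, 56, 49]
r6 m[φ2→X2] = [7, 5, 6]
r6 m[φ2→X6] = [392, 280, 224]
r6 m[X4→φ0] = [35, 42, 56]
r6 m[X4→φ1] = [8, 7, 7]
r6 m[X2→φ1] = [7, 5, 6]
r6 m[X2→φ2] = [56, 56, 49]
r6 m[X6→φ2] = [1, 1, 1]
r6 m[X3→φ0] = [1, 1, 1]
fixed point reached at round 6
traceback from X4: (X4=2, X2=0, X6=0, X3=0), score=392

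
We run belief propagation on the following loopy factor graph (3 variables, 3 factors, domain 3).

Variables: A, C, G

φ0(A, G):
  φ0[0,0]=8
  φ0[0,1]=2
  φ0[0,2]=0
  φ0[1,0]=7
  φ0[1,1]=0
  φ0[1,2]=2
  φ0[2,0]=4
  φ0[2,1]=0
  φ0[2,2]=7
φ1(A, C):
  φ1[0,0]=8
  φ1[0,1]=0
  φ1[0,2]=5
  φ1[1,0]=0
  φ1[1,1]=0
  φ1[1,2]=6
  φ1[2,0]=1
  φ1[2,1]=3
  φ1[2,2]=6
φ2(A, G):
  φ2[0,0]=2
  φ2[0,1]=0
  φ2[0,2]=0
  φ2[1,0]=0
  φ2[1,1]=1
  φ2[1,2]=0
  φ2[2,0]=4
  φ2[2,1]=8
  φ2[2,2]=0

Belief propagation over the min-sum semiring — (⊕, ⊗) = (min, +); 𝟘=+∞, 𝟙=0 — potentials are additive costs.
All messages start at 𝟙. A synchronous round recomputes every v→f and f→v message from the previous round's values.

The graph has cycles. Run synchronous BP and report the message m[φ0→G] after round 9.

init: all messages = 𝟙 over 3 values
r1 m[φ0→A] = [0, 0, 0]
r1 m[φ0→G] = [4, 0, 0]
r1 m[φ1→A] = [0, 0, 1]
r1 m[φ1→C] = [0, 0, 5]
r1 m[φ2→A] = [0, 0, 0]
r1 m[φ2→G] = [0, 0, 0]
r1 m[A→φ0] = [0, 0, 0]
r1 m[A→φ1] = [0, 0, 0]
r1 m[A→φ2] = [0, 0, 0]
r1 m[C→φ1] = [0, 0, 0]
r1 m[G→φ0] = [0, 0, 0]
r1 m[G→φ2] = [0, 0, 0]
r2 m[φ0→A] = [0, 0, 0]
r2 m[φ0→G] = [4, 0, 0]
r2 m[φ1→A] = [0, 0, 1]
r2 m[φ1→C] = [0, 0, 5]
r2 m[φ2→A] = [0, 0, 0]
r2 m[φ2→G] = [0, 0, 0]
r2 m[A→φ0] = [0, 0, 1]
r2 m[A→φ1] = [0, 0, 0]
r2 m[A→φ2] = [0, 0, 1]
r2 m[C→φ1] = [0, 0, 0]
r2 m[G→φ0] = [0, 0, 0]
r2 m[G→φ2] = [4, 0, 0]
r3 m[φ0→A] = [0, 0, 0]
r3 m[φ0→G] = [5, 0, 0]
r3 m[φ1→A] = [0, 0, 1]
r3 m[φ1→C] = [0, 0, 5]
r3 m[φ2→A] = [0, 0, 0]
r3 m[φ2→G] = [0, 0, 0]
r3 m[A→φ0] = [0, 0, 1]
r3 m[A→φ1] = [0, 0, 0]
r3 m[A→φ2] = [0, 0, 1]
r3 m[C→φ1] = [0, 0, 0]
r3 m[G→φ0] = [0, 0, 0]
r3 m[G→φ2] = [4, 0, 0]
r4 m[φ0→A] = [0, 0, 0]
r4 m[φ0→G] = [5, 0, 0]
r4 m[φ1→A] = [0, 0, 1]
r4 m[φ1→C] = [0, 0, 5]
r4 m[φ2→A] = [0, 0, 0]
r4 m[φ2→G] = [0, 0, 0]
r4 m[A→φ0] = [0, 0, 1]
r4 m[A→φ1] = [0, 0, 0]
r4 m[A→φ2] = [0, 0, 1]
r4 m[C→φ1] = [0, 0, 0]
r4 m[G→φ0] = [0, 0, 0]
r4 m[G→φ2] = [5, 0, 0]
r5 m[φ0→A] = [0, 0, 0]
r5 m[φ0→G] = [5, 0, 0]
r5 m[φ1→A] = [0, 0, 1]
r5 m[φ1→C] = [0, 0, 5]
r5 m[φ2→A] = [0, 0, 0]
r5 m[φ2→G] = [0, 0, 0]
r5 m[A→φ0] = [0, 0, 1]
r5 m[A→φ1] = [0, 0, 0]
r5 m[A→φ2] = [0, 0, 1]
r5 m[C→φ1] = [0, 0, 0]
r5 m[G→φ0] = [0, 0, 0]
r5 m[G→φ2] = [5, 0, 0]
r6 m[φ0→A] = [0, 0, 0]
r6 m[φ0→G] = [5, 0, 0]
r6 m[φ1→A] = [0, 0, 1]
r6 m[φ1→C] = [0, 0, 5]
r6 m[φ2→A] = [0, 0, 0]
r6 m[φ2→G] = [0, 0, 0]
r6 m[A→φ0] = [0, 0, 1]
r6 m[A→φ1] = [0, 0, 0]
r6 m[A→φ2] = [0, 0, 1]
r6 m[C→φ1] = [0, 0, 0]
r6 m[G→φ0] = [0, 0, 0]
r6 m[G→φ2] = [5, 0, 0]
r7 m[φ0→A] = [0, 0, 0]
r7 m[φ0→G] = [5, 0, 0]
r7 m[φ1→A] = [0, 0, 1]
r7 m[φ1→C] = [0, 0, 5]
r7 m[φ2→A] = [0, 0, 0]
r7 m[φ2→G] = [0, 0, 0]
r7 m[A→φ0] = [0, 0, 1]
r7 m[A→φ1] = [0, 0, 0]
r7 m[A→φ2] = [0, 0, 1]
r7 m[C→φ1] = [0, 0, 0]
r7 m[G→φ0] = [0, 0, 0]
r7 m[G→φ2] = [5, 0, 0]
r8 m[φ0→A] = [0, 0, 0]
r8 m[φ0→G] = [5, 0, 0]
r8 m[φ1→A] = [0, 0, 1]
r8 m[φ1→C] = [0, 0, 5]
r8 m[φ2→A] = [0, 0, 0]
r8 m[φ2→G] = [0, 0, 0]
r8 m[A→φ0] = [0, 0, 1]
r8 m[A→φ1] = [0, 0, 0]
r8 m[A→φ2] = [0, 0, 1]
r8 m[C→φ1] = [0, 0, 0]
r8 m[G→φ0] = [0, 0, 0]
r8 m[G→φ2] = [5, 0, 0]
r9 m[φ0→A] = [0, 0, 0]
r9 m[φ0→G] = [5, 0, 0]
r9 m[φ1→A] = [0, 0, 1]
r9 m[φ1→C] = [0, 0, 5]
r9 m[φ2→A] = [0, 0, 0]
r9 m[φ2→G] = [0, 0, 0]
r9 m[A→φ0] = [0, 0, 1]
r9 m[A→φ1] = [0, 0, 0]
r9 m[A→φ2] = [0, 0, 1]
r9 m[C→φ1] = [0, 0, 0]
r9 m[G→φ0] = [0, 0, 0]
r9 m[G→φ2] = [5, 0, 0]
fixed point reached at round 5

message @ round 9 = [5, 0, 0]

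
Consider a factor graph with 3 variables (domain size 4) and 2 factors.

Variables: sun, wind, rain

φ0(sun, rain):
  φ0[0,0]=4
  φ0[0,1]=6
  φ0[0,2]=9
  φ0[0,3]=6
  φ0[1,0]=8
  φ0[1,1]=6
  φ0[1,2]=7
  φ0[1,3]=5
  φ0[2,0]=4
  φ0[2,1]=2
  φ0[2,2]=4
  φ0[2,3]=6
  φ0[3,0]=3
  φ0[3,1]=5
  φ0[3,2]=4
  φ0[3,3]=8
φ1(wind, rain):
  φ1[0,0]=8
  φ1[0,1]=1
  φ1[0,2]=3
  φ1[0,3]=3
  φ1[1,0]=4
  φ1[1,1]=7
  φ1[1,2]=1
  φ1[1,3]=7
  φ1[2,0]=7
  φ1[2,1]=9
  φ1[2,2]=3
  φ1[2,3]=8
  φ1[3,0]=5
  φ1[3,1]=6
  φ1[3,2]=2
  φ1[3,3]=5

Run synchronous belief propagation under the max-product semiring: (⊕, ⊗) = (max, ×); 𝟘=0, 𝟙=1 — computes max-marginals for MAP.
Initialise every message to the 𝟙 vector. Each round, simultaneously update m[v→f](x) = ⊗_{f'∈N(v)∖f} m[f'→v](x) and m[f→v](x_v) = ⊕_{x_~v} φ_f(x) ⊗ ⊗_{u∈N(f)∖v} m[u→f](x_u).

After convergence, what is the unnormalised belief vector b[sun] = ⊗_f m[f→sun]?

init: all messages = 𝟙 over 4 values
r1 m[φ0→sun] = [9, 8, 6, 8]
r1 m[φ0→rain] = [8, 6, 9, 8]
r1 m[φ1→wind] = [8, 7, 9, 6]
r1 m[φ1→rain] = [8, 9, 3, 8]
r1 m[sun→φ0] = [1, 1, 1, 1]
r1 m[wind→φ1] = [1, 1, 1, 1]
r1 m[rain→φ0] = [1, 1, 1, 1]
r1 m[rain→φ1] = [1, 1, 1, 1]
r2 m[φ0→sun] = [9, 8, 6, 8]
r2 m[φ0→rain] = [8, 6, 9, 8]
r2 m[φ1→wind] = [8, 7, 9, 6]
r2 m[φ1→rain] = [8, 9, 3, 8]
r2 m[sun→φ0] = [1, 1, 1, 1]
r2 m[wind→φ1] = [1, 1, 1, 1]
r2 m[rain→φ0] = [8, 9, 3, 8]
r2 m[rain→φ1] = [8, 6, 9, 8]
r3 m[φ0→sun] = [54, 64, 48, 64]
r3 m[φ0→rain] = [8, 6, 9, 8]
r3 m[φ1→wind] = [64, 56, 64, 40]
r3 m[φ1→rain] = [8, 9, 3, 8]
r3 m[sun→φ0] = [1, 1, 1, 1]
r3 m[wind→φ1] = [1, 1, 1, 1]
r3 m[rain→φ0] = [8, 9, 3, 8]
r3 m[rain→φ1] = [8, 6, 9, 8]
r4 m[φ0→sun] = [54, 64, 48, 64]
r4 m[φ0→rain] = [8, 6, 9, 8]
r4 m[φ1→wind] = [64, 56, 64, 40]
r4 m[φ1→rain] = [8, 9, 3, 8]
r4 m[sun→φ0] = [1, 1, 1, 1]
r4 m[wind→φ1] = [1, 1, 1, 1]
r4 m[rain→φ0] = [8, 9, 3, 8]
r4 m[rain→φ1] = [8, 6, 9, 8]
fixed point reached at round 4
b[sun] = ⊗ incoming = [54, 64, 48, 64]

b[sun] = [54, 64, 48, 64]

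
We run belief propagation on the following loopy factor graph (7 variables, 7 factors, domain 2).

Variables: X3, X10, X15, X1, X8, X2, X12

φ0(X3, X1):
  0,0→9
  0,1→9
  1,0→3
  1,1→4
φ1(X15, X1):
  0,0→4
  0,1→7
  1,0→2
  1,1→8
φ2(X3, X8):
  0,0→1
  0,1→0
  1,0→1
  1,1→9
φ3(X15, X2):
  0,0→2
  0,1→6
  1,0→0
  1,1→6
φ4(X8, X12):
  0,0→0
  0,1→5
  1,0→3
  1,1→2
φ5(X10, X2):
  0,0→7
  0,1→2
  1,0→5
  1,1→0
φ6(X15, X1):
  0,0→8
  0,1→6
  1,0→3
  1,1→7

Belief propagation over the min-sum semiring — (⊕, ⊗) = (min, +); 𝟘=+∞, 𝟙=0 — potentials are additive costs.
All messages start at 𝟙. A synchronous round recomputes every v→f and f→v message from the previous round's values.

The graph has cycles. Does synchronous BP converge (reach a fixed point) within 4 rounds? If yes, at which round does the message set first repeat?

NOT CONVERGED within 4 rounds

init: all messages = 𝟙 over 2 values
r1 m[φ0→X3] = [9, 3]
r1 m[φ0→X1] = [3, 4]
r1 m[φ1→X15] = [4, 2]
r1 m[φ1→X1] = [2, 7]
r1 m[φ2→X3] = [0, 1]
r1 m[φ2→X8] = [1, 0]
r1 m[φ3→X15] = [2, 0]
r1 m[φ3→X2] = [0, 6]
r1 m[φ4→X8] = [0, 2]
r1 m[φ4→X12] = [0, 2]
r1 m[φ5→X10] = [2, 0]
r1 m[φ5→X2] = [5, 0]
r1 m[φ6→X15] = [6, 3]
r1 m[φ6→X1] = [3, 6]
r1 m[X3→φ0] = [0, 0]
r1 m[X3→φ2] = [0, 0]
r1 m[X10→φ5] = [0, 0]
r1 m[X15→φ1] = [0, 0]
r1 m[X15→φ3] = [0, 0]
r1 m[X15→φ6] = [0, 0]
r1 m[X1→φ0] = [0, 0]
r1 m[X1→φ1] = [0, 0]
r1 m[X1→φ6] = [0, 0]
r1 m[X8→φ2] = [0, 0]
r1 m[X8→φ4] = [0, 0]
r1 m[X2→φ3] = [0, 0]
r1 m[X2→φ5] = [0, 0]
r1 m[X12→φ4] = [0, 0]
r2 m[φ0→X3] = [9, 3]
r2 m[φ0→X1] = [3, 4]
r2 m[φ1→X15] = [4, 2]
r2 m[φ1→X1] = [2, 7]
r2 m[φ2→X3] = [0, 1]
r2 m[φ2→X8] = [1, 0]
r2 m[φ3→X15] = [2, 0]
r2 m[φ3→X2] = [0, 6]
r2 m[φ4→X8] = [0, 2]
r2 m[φ4→X12] = [0, 2]
r2 m[φ5→X10] = [2, 0]
r2 m[φ5→X2] = [5, 0]
r2 m[φ6→X15] = [6, 3]
r2 m[φ6→X1] = [3, 6]
r2 m[X3→φ0] = [0, 1]
r2 m[X3→φ2] = [9, 3]
r2 m[X10→φ5] = [0, 0]
r2 m[X15→φ1] = [8, 3]
r2 m[X15→φ3] = [10, 5]
r2 m[X15→φ6] = [6, 2]
r2 m[X1→φ0] = [5, 13]
r2 m[X1→φ1] = [6, 10]
r2 m[X1→φ6] = [5, 11]
r2 m[X8→φ2] = [0, 2]
r2 m[X8→φ4] = [1, 0]
r2 m[X2→φ3] = [5, 0]
r2 m[X2→φ5] = [0, 6]
r2 m[X12→φ4] = [0, 0]
r3 m[φ0→X3] = [14, 8]
r3 m[φ0→X1] = [4, 5]
r3 m[φ1→X15] = [10, 8]
r3 m[φ1→X1] = [5, 11]
r3 m[φ2→X3] = [1, 1]
r3 m[φ2→X8] = [4, 9]
r3 m[φ3→X15] = [6, 5]
r3 m[φ3→X2] = [5, 11]
r3 m[φ4→X8] = [0, 2]
r3 m[φ4→X12] = [1, 2]
r3 m[φ5→X10] = [7, 5]
r3 m[φ5→X2] = [5, 0]
r3 m[φ6→X15] = [13, 8]
r3 m[φ6→X1] = [5, 9]
r3 m[X3→φ0] = [0, 1]
r3 m[X3→φ2] = [9, 3]
r3 m[X10→φ5] = [0, 0]
r3 m[X15→φ1] = [8, 3]
r3 m[X15→φ3] = [10, 5]
r3 m[X15→φ6] = [6, 2]
r3 m[X1→φ0] = [5, 13]
r3 m[X1→φ1] = [6, 10]
r3 m[X1→φ6] = [5, 11]
r3 m[X8→φ2] = [0, 2]
r3 m[X8→φ4] = [1, 0]
r3 m[X2→φ3] = [5, 0]
r3 m[X2→φ5] = [0, 6]
r3 m[X12→φ4] = [0, 0]
r4 m[φ0→X3] = [14, 8]
r4 m[φ0→X1] = [4, 5]
r4 m[φ1→X15] = [10, 8]
r4 m[φ1→X1] = [5, 11]
r4 m[φ2→X3] = [1, 1]
r4 m[φ2→X8] = [4, 9]
r4 m[φ3→X15] = [6, 5]
r4 m[φ3→X2] = [5, 11]
r4 m[φ4→X8] = [0, 2]
r4 m[φ4→X12] = [1, 2]
r4 m[φ5→X10] = [7, 5]
r4 m[φ5→X2] = [5, 0]
r4 m[φ6→X15] = [13, 8]
r4 m[φ6→X1] = [5, 9]
r4 m[X3→φ0] = [1, 1]
r4 m[X3→φ2] = [14, 8]
r4 m[X10→φ5] = [0, 0]
r4 m[X15→φ1] = [19, 13]
r4 m[X15→φ3] = [23, 16]
r4 m[X15→φ6] = [16, 13]
r4 m[X1→φ0] = [10, 20]
r4 m[X1→φ1] = [9, 14]
r4 m[X1→φ6] = [9, 16]
r4 m[X8→φ2] = [0, 2]
r4 m[X8→φ4] = [4, 9]
r4 m[X2→φ3] = [5, 0]
r4 m[X2→φ5] = [5, 11]
r4 m[X12→φ4] = [0, 0]
no fixed point within 4 rounds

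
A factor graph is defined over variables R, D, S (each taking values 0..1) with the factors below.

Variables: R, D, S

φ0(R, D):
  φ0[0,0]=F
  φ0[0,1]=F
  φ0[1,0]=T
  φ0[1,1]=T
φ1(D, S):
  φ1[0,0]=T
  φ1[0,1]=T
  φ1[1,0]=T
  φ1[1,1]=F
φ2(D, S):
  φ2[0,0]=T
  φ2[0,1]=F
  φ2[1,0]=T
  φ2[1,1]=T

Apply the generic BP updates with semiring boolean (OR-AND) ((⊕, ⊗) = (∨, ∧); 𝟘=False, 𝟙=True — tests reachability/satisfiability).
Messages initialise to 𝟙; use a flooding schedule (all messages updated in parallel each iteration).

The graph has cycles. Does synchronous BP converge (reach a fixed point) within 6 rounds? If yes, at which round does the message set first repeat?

CONVERGED at round 2

init: all messages = 𝟙 over 2 values
r1 m[φ0→R] = [F, T]
r1 m[φ0→D] = [T, T]
r1 m[φ1→D] = [T, T]
r1 m[φ1→S] = [T, T]
r1 m[φ2→D] = [T, T]
r1 m[φ2→S] = [T, T]
r1 m[R→φ0] = [T, T]
r1 m[D→φ0] = [T, T]
r1 m[D→φ1] = [T, T]
r1 m[D→φ2] = [T, T]
r1 m[S→φ1] = [T, T]
r1 m[S→φ2] = [T, T]
r2 m[φ0→R] = [F, T]
r2 m[φ0→D] = [T, T]
r2 m[φ1→D] = [T, T]
r2 m[φ1→S] = [T, T]
r2 m[φ2→D] = [T, T]
r2 m[φ2→S] = [T, T]
r2 m[R→φ0] = [T, T]
r2 m[D→φ0] = [T, T]
r2 m[D→φ1] = [T, T]
r2 m[D→φ2] = [T, T]
r2 m[S→φ1] = [T, T]
r2 m[S→φ2] = [T, T]
fixed point reached at round 2
messages reach a fixed point at round 2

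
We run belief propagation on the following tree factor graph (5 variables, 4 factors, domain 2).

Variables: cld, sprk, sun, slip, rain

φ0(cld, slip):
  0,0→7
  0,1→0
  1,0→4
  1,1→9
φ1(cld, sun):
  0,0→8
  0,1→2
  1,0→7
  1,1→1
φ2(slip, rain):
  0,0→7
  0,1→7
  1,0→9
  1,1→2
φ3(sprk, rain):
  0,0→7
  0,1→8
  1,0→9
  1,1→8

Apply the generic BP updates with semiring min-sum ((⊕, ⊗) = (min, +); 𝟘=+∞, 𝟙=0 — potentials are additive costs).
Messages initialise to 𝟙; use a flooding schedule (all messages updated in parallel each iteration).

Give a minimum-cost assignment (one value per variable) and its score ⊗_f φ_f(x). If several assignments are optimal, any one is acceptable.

init: all messages = 𝟙 over 2 values
r1 m[φ0→cld] = [0, 4]
r1 m[φ0→slip] = [4, 0]
r1 m[φ1→cld] = [2, 1]
r1 m[φ1→sun] = [7, 1]
r1 m[φ2→slip] = [7, 2]
r1 m[φ2→rain] = [7, 2]
r1 m[φ3→sprk] = [7, 8]
r1 m[φ3→rain] = [7, 8]
r1 m[cld→φ0] = [0, 0]
r1 m[cld→φ1] = [0, 0]
r1 m[sprk→φ3] = [0, 0]
r1 m[sun→φ1] = [0, 0]
r1 m[slip→φ0] = [0, 0]
r1 m[slip→φ2] = [0, 0]
r1 m[rain→φ2] = [0, 0]
r1 m[rain→φ3] = [0, 0]
r2 m[φ0→cld] = [0, 4]
r2 m[φ0→slip] = [4, 0]
r2 m[φ1→cld] = [2, 1]
r2 m[φ1→sun] = [7, 1]
r2 m[φ2→slip] = [7, 2]
r2 m[φ2→rain] = [7, 2]
r2 m[φ3→sprk] = [7, 8]
r2 m[φ3→rain] = [7, 8]
r2 m[cld→φ0] = [2, 1]
r2 m[cld→φ1] = [0, 4]
r2 m[sprk→φ3] = [0, 0]
r2 m[sun→φ1] = [0, 0]
r2 m[slip→φ0] = [7, 2]
r2 m[slip→φ2] = [4, 0]
r2 m[rain→φ2] = [7, 8]
r2 m[rain→φ3] = [7, 2]
r3 m[φ0→cld] = [2, 11]
r3 m[φ0→slip] = [5, 2]
r3 m[φ1→cld] = [2, 1]
r3 m[φ1→sun] = [8, 2]
r3 m[φ2→slip] = [14, 10]
r3 m[φ2→rain] = [9, 2]
r3 m[φ3→sprk] = [10, 10]
r3 m[φ3→rain] = [7, 8]
r3 m[cld→φ0] = [2, 1]
r3 m[cld→φ1] = [0, 4]
r3 m[sprk→φ3] = [0, 0]
r3 m[sun→φ1] = [0, 0]
r3 m[slip→φ0] = [7, 2]
r3 m[slip→φ2] = [4, 0]
r3 m[rain→φ2] = [7, 8]
r3 m[rain→φ3] = [7, 2]
r4 m[φ0→cld] = [2, 11]
r4 m[φ0→slip] = [5, 2]
r4 m[φ1→cld] = [2, 1]
r4 m[φ1→sun] = [8, 2]
r4 m[φ2→slip] = [14, 10]
r4 m[φ2→rain] = [9, 2]
r4 m[φ3→sprk] = [10, 10]
r4 m[φ3→rain] = [7, 8]
r4 m[cld→φ0] = [2, 1]
r4 m[cld→φ1] = [2, 11]
r4 m[sprk→φ3] = [0, 0]
r4 m[sun→φ1] = [0, 0]
r4 m[slip→φ0] = [14, 10]
r4 m[slip→φ2] = [5, 2]
r4 m[rain→φ2] = [7, 8]
r4 m[rain→φ3] = [9, 2]
r5 m[φ0→cld] = [10, 18]
r5 m[φ0→slip] = [5, 2]
r5 m[φ1→cld] = [2, 1]
r5 m[φ1→sun] = [10, 4]
r5 m[φ2→slip] = [14, 10]
r5 m[φ2→rain] = [11, 4]
r5 m[φ3→sprk] = [10, 10]
r5 m[φ3→rain] = [7, 8]
r5 m[cld→φ0] = [2, 1]
r5 m[cld→φ1] = [2, 11]
r5 m[sprk→φ3] = [0, 0]
r5 m[sun→φ1] = [0, 0]
r5 m[slip→φ0] = [14, 10]
r5 m[slip→φ2] = [5, 2]
r5 m[rain→φ2] = [7, 8]
r5 m[rain→φ3] = [9, 2]
r6 m[φ0→cld] = [10, 18]
r6 m[φ0→slip] = [5, 2]
r6 m[φ1→cld] = [2, 1]
r6 m[φ1→sun] = [10, 4]
r6 m[φ2→slip] = [14, 10]
r6 m[φ2→rain] = [11, 4]
r6 m[φ3→sprk] = [10, 10]
r6 m[φ3→rain] = [7, 8]
r6 m[cld→φ0] = [2, 1]
r6 m[cld→φ1] = [10, 18]
r6 m[sprk→φ3] = [0, 0]
r6 m[sun→φ1] = [0, 0]
r6 m[slip→φ0] = [14, 10]
r6 m[slip→φ2] = [5, 2]
r6 m[rain→φ2] = [7, 8]
r6 m[rain→φ3] = [11, 4]
r7 m[φ0→cld] = [10, 18]
r7 m[φ0→slip] = [5, 2]
r7 m[φ1→cld] = [2, 1]
r7 m[φ1→sun] = [18, 12]
r7 m[φ2→slip] = [14, 10]
r7 m[φ2→rain] = [11, 4]
r7 m[φ3→sprk] = [12, 12]
r7 m[φ3→rain] = [7, 8]
r7 m[cld→φ0] = [2, 1]
r7 m[cld→φ1] = [10, 18]
r7 m[sprk→φ3] = [0, 0]
r7 m[sun→φ1] = [0, 0]
r7 m[slip→φ0] = [14, 10]
r7 m[slip→φ2] = [5, 2]
r7 m[rain→φ2] = [7, 8]
r7 m[rain→φ3] = [11, 4]
r8 m[φ0→cld] = [10, 18]
r8 m[φ0→slip] = [5, 2]
r8 m[φ1→cld] = [2, 1]
r8 m[φ1→sun] = [18, 12]
r8 m[φ2→slip] = [14, 10]
r8 m[φ2→rain] = [11, 4]
r8 m[φ3→sprk] = [12, 12]
r8 m[φ3→rain] = [7, 8]
r8 m[cld→φ0] = [2, 1]
r8 m[cld→φ1] = [10, 18]
r8 m[sprk→φ3] = [0, 0]
r8 m[sun→φ1] = [0, 0]
r8 m[slip→φ0] = [14, 10]
r8 m[slip→φ2] = [5, 2]
r8 m[rain→φ2] = [7, 8]
r8 m[rain→φ3] = [11, 4]
fixed point reached at round 8
traceback from cld: (cld=0, sprk=0, sun=1, slip=1, rain=1), score=12

assignment: (cld=0, sprk=0, sun=1, slip=1, rain=1); score = 12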